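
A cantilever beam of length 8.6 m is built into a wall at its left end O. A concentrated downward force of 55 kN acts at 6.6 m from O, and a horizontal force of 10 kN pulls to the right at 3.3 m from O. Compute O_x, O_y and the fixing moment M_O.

ΣF_x = 0: O_x + 10 = 0 → O_x = -10.00 kN.
ΣF_y = 0: O_y − 55 = 0 → O_y = 55.00 kN.
ΣM about O: M_O − 55·6.6 = 0 → M_O = 363.0 kN·m.

O_x = -10.00 kN, O_y = 55.00 kN, M_O = 363.0 kN·m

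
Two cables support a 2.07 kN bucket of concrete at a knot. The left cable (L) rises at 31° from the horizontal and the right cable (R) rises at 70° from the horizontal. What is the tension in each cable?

ΣF_x = 0: −T_L·cos31° + T_R·cos70° = 0 → T_R = 2.50619·T_L.
ΣF_y = 0: T_L·sin31° + T_R·sin70° = 2.07.
Substitute: T_L·(0.515038 + 2.50619·0.939693) = 2.07 → T_L = 0.721232 ≈ 0.7212 kN.
Then T_R = 2.50619 × 0.721232 = 1.808 kN.

T_L = 0.7212 kN, T_R = 1.808 kN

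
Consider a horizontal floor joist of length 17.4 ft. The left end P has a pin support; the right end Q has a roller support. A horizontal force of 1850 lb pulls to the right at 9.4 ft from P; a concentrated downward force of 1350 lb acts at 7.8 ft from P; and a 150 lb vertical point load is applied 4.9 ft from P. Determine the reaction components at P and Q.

Moments about P: Q_y·17.4 − 1350·7.8 − 150·4.9 = 0 → Q_y = 11265/17.4 = 647.414 ≈ 647.4 lb.
ΣF_y = 0: P_y + 647.414 − 1350 − 150 = 0 → P_y = 852.6 lb.
ΣF_x = 0: P_x + 1850 = 0 → P_x = -1850 lb.

P_x = -1850 lb, P_y = 852.6 lb, Q_y = 647.4 lb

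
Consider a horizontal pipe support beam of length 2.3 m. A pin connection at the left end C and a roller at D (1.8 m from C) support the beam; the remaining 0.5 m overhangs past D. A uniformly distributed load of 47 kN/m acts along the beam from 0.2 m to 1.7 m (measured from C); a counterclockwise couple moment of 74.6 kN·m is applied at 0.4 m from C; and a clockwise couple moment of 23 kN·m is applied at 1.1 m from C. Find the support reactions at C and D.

Resultant of the distributed load: 47 × 1.5 = 70.5 kN at 0.95 m from C.
ΣM about C: D_y·1.8 − (47·1.5)·0.95 + 74.6 − 23 = 0 → D_y = 15.375/1.8 = 8.54167 ≈ 8.542 kN.
ΣF_y = 0: C_y + 8.54167 − 47·1.5 = 0 → C_y = 61.96 kN.
ΣF_x = 0: no horizontal applied forces, so C_x = 0.

C_x = 0, C_y = 61.96 kN, D_y = 8.542 kN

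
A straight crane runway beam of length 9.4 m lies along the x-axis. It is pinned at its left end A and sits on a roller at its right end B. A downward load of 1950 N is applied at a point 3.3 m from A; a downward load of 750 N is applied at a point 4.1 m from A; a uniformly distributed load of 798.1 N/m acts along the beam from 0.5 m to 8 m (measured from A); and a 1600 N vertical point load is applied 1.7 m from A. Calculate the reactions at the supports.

A_x = 0, A_y = 6278 N, B_y = 4007 N

Resultant of the distributed load: 798.1 × 7.5 = 5985.75 N at 4.25 m from A.
ΣM about A: B_y·9.4 − 1950·3.3 − 750·4.1 − (798.1·7.5)·4.25 − 1600·1.7 = 0 → B_y = 37669.4375/9.4 = 4007.39 ≈ 4007 N.
ΣF_y = 0: A_y + 4007.39 − 1950 − 750 − 798.1·7.5 − 1600 = 0 → A_y = 6278 N.
ΣF_x = 0: no horizontal applied forces, so A_x = 0.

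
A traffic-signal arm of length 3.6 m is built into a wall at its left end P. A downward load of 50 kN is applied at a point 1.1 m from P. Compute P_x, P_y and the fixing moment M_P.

ΣF_x = 0: P_x = 0.
ΣF_y = 0: P_y − 50 = 0 → P_y = 50.00 kN.
ΣM about P: M_P − 50·1.1 = 0 → M_P = 55.00 kN·m.

P_x = 0, P_y = 50.00 kN, M_P = 55.00 kN·m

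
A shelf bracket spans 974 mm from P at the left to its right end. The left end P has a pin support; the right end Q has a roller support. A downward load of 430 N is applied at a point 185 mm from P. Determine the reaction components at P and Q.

Taking moments about P: Q_y·974 − 430·185 = 0 → Q_y = 79550/974 = 81.6735 ≈ 81.67 N.
ΣF_y = 0: P_y + 81.6735 − 430 = 0 → P_y = 348.3 N.
ΣF_x = 0: no horizontal applied forces, so P_x = 0.

P_x = 0, P_y = 348.3 N, Q_y = 81.67 N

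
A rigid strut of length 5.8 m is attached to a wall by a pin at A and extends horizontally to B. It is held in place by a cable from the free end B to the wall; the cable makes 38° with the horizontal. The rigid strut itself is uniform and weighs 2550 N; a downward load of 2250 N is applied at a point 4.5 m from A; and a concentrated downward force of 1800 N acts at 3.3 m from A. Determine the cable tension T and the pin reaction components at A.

T = 6570 N, A_x = 5177 N, A_y = 2555 N

ΣM about A: T·sin38°·5.8 − 2550·2.9 − 2250·4.5 − 1800·3.3 = 0 → T = 23460/(5.8·0.615661) = 6569.89 ≈ 6570 N.
ΣF_x = 0: A_x − T·cos38° = 0 → A_x = 6569.89 × 0.788011 = 5177 N.
ΣF_y = 0: A_y + T·sin38° − 2550 − 2250 − 1800 = 0 → A_y = 6600 − 6569.89 × 0.615661 = 2555 N.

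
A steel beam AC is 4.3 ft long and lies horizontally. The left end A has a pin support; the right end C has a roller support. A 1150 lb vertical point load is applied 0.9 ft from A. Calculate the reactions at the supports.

Moments about A: C_y·4.3 − 1150·0.9 = 0 → C_y = 1035/4.3 = 240.698 ≈ 240.7 lb.
ΣF_y = 0: A_y + 240.698 − 1150 = 0 → A_y = 909.3 lb.
ΣF_x = 0: no horizontal applied forces, so A_x = 0.

A_x = 0, A_y = 909.3 lb, C_y = 240.7 lb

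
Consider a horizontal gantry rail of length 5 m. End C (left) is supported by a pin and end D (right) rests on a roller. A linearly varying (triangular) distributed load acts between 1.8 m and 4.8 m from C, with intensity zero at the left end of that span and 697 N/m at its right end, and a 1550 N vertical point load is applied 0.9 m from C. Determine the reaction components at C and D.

Resultant of the triangular load: ½ × 697 × 3 = 1045.5 N, acting at 3.8 m from C (one-third of the span from the peak).
Taking moments about C: D_y·5 − (½·697·3)·3.8 − 1550·0.9 = 0 → D_y = 5367.9/5 = 1073.58 ≈ 1074 N.
ΣF_y = 0: C_y + 1073.58 − ½·697·3 − 1550 = 0 → C_y = 1522 N.
ΣF_x = 0: no horizontal applied forces, so C_x = 0.

C_x = 0, C_y = 1522 N, D_y = 1074 N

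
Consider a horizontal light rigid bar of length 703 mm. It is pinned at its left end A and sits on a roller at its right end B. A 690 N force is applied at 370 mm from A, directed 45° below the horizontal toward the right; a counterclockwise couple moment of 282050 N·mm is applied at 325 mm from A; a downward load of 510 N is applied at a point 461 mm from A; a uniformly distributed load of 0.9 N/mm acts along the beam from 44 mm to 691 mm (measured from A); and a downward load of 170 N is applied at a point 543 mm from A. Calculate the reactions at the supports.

Resultant of the distributed load: 0.9 × 647 = 582.3 N at 367.5 mm from A.
ΣM about A: B_y·703 − 690·sin45°·370 + 282050 − 510·461 − (0.9·647)·367.5 − 170·543 = 0 → B_y = 439890/703 = 625.733 ≈ 625.7 N.
ΣF_y = 0: A_y + 625.733 − 690·sin45° − 510 − 0.9·647 − 170 = 0 → A_y = 1124 N.
ΣF_x = 0: A_x + 690·cos45° = 0 → A_x = -487.9 N.

A_x = -487.9 N, A_y = 1124 N, B_y = 625.7 N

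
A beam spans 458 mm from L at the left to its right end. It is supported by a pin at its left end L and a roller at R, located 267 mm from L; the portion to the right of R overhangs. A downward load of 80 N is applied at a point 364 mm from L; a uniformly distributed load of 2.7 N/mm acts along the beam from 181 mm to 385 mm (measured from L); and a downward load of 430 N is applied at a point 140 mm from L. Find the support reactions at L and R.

L_x = 0, L_y = 142.5 N, R_y = 918.3 N

Resultant of the distributed load: 2.7 × 204 = 550.8 N at 283 mm from L.
Moments about L: R_y·267 − 80·364 − (2.7·204)·283 − 430·140 = 0 → R_y = 245196.4/267 = 918.339 ≈ 918.3 N.
ΣF_y = 0: L_y + 918.339 − 80 − 2.7·204 − 430 = 0 → L_y = 142.5 N.
ΣF_x = 0: no horizontal applied forces, so L_x = 0.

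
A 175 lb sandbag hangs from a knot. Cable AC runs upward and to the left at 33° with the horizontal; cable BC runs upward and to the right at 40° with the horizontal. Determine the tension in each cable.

T_AC = 140.2 lb, T_BC = 153.5 lb

ΣF_x = 0: −T_AC·cos33° + T_BC·cos40° = 0 → T_BC = 1.09481·T_AC.
ΣF_y = 0: T_AC·sin33° + T_BC·sin40° = 175.
Substitute: T_AC·(0.544639 + 1.09481·0.642788) = 175 → T_AC = 140.183 ≈ 140.2 lb.
Then T_BC = 1.09481 × 140.183 = 153.5 lb.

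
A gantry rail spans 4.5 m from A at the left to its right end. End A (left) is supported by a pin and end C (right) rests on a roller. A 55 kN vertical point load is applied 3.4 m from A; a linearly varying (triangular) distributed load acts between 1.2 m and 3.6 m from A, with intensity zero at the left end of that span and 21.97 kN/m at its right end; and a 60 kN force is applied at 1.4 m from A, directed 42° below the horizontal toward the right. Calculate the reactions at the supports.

Resultant of the triangular load: ½ × 21.97 × 2.4 = 26.364 kN, acting at 2.8 m from A (one-third of the span from the peak).
Moments about A: C_y·4.5 − 55·3.4 − (½·21.97·2.4)·2.8 − 60·sin42°·1.4 = 0 → C_y = 317.026/4.5 = 70.4502 ≈ 70.45 kN.
ΣF_y = 0: A_y + 70.4502 − 55 − ½·21.97·2.4 − 60·sin42° = 0 → A_y = 51.06 kN.
ΣF_x = 0: A_x + 60·cos42° = 0 → A_x = -44.59 kN.

A_x = -44.59 kN, A_y = 51.06 kN, C_y = 70.45 kN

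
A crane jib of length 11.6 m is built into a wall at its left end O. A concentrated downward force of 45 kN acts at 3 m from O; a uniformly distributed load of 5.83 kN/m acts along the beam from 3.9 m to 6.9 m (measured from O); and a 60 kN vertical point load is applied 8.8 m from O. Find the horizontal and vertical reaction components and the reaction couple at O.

Resultant of the distributed load: 5.83 × 3 = 17.49 kN at 5.4 m from O.
ΣF_x = 0: O_x = 0.
ΣF_y = 0: O_y − 45 − 5.83·3 − 60 = 0 → O_y = 122.5 kN.
ΣM about O: M_O − 45·3 − (5.83·3)·5.4 − 60·8.8 = 0 → M_O = 757.4 kN·m.

O_x = 0, O_y = 122.5 kN, M_O = 757.4 kN·m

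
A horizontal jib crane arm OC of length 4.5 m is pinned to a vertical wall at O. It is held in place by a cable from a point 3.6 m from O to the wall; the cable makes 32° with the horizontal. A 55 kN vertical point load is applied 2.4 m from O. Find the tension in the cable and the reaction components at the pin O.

ΣM about O: T·sin32°·3.6 − 55·2.4 = 0 → T = 132/(3.6·0.529919) = 69.193 ≈ 69.19 kN.
ΣF_x = 0: O_x − T·cos32° = 0 → O_x = 69.193 × 0.848048 = 58.68 kN.
ΣF_y = 0: O_y + T·sin32° − 55 = 0 → O_y = 55 − 69.193 × 0.529919 = 18.33 kN.

T = 69.19 kN, O_x = 58.68 kN, O_y = 18.33 kN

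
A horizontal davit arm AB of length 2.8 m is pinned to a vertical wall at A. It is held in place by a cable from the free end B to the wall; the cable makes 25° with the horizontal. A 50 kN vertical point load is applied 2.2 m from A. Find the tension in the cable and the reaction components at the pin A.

ΣM about A: T·sin25°·2.8 − 50·2.2 = 0 → T = 110/(2.8·0.422618) = 92.958 ≈ 92.96 kN.
ΣF_x = 0: A_x − T·cos25° = 0 → A_x = 92.958 × 0.906308 = 84.25 kN.
ΣF_y = 0: A_y + T·sin25° − 50 = 0 → A_y = 50 − 92.958 × 0.422618 = 10.71 kN.

T = 92.96 kN, A_x = 84.25 kN, A_y = 10.71 kN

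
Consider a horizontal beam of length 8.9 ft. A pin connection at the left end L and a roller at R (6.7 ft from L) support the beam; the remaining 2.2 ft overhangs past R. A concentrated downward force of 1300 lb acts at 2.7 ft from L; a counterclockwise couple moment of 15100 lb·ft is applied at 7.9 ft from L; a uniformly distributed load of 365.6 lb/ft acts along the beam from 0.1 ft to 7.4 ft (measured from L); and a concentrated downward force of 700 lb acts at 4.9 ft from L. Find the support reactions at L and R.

L_x = 0, L_y = 4393 lb, R_y = 275.9 lb

Resultant of the distributed load: 365.6 × 7.3 = 2668.88 lb at 3.75 ft from L.
ΣM about L: R_y·6.7 − 1300·2.7 + 15100 − (365.6·7.3)·3.75 − 700·4.9 = 0 → R_y = 1848.3/6.7 = 275.866 ≈ 275.9 lb.
ΣF_y = 0: L_y + 275.866 − 1300 − 365.6·7.3 − 700 = 0 → L_y = 4393 lb.
ΣF_x = 0: no horizontal applied forces, so L_x = 0.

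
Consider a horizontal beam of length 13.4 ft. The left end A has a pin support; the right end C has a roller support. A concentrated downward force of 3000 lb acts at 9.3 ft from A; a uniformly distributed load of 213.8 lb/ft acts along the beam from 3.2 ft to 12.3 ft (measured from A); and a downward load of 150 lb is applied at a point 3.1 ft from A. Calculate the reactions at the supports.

A_x = 0, A_y = 1854 lb, C_y = 3242 lb

Resultant of the distributed load: 213.8 × 9.1 = 1945.58 lb at 7.75 ft from A.
Taking moments about A: C_y·13.4 − 3000·9.3 − (213.8·9.1)·7.75 − 150·3.1 = 0 → C_y = 43443.245/13.4 = 3242.03 ≈ 3242 lb.
ΣF_y = 0: A_y + 3242.03 − 3000 − 213.8·9.1 − 150 = 0 → A_y = 1854 lb.
ΣF_x = 0: no horizontal applied forces, so A_x = 0.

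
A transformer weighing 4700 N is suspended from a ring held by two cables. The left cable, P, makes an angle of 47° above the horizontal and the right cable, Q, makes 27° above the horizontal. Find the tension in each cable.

ΣF_x = 0: −T_P·cos47° + T_Q·cos27° = 0 → T_Q = 0.765425·T_P.
ΣF_y = 0: T_P·sin47° + T_Q·sin27° = 4700.
Substitute: T_P·(0.731354 + 0.765425·0.45399) = 4700 → T_P = 4356.49 ≈ 4356 N.
Then T_Q = 0.765425 × 4356.49 = 3335 N.

T_P = 4356 N, T_Q = 3335 N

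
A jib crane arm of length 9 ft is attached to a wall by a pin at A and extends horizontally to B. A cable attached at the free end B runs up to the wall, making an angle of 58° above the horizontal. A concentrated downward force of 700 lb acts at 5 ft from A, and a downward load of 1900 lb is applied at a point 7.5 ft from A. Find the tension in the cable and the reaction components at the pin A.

ΣM about A: T·sin58°·9 − 700·5 − 1900·7.5 = 0 → T = 17750/(9·0.848048) = 2325.6 ≈ 2326 lb.
ΣF_x = 0: A_x − T·cos58° = 0 → A_x = 2325.6 × 0.529919 = 1232 lb.
ΣF_y = 0: A_y + T·sin58° − 700 − 1900 = 0 → A_y = 2600 − 2325.6 × 0.848048 = 627.8 lb.

T = 2326 lb, A_x = 1232 lb, A_y = 627.8 lb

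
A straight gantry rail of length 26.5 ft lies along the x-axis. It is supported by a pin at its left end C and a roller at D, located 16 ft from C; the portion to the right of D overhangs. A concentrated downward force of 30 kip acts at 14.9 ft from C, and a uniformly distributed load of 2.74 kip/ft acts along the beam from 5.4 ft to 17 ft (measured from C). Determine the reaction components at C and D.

C_x = 0, C_y = 11.60 kip, D_y = 50.19 kip

Resultant of the distributed load: 2.74 × 11.6 = 31.784 kip at 11.2 ft from C.
Moments about C: D_y·16 − 30·14.9 − (2.74·11.6)·11.2 = 0 → D_y = 802.9808/16 = 50.1863 ≈ 50.19 kip.
ΣF_y = 0: C_y + 50.1863 − 30 − 2.74·11.6 = 0 → C_y = 11.60 kip.
ΣF_x = 0: no horizontal applied forces, so C_x = 0.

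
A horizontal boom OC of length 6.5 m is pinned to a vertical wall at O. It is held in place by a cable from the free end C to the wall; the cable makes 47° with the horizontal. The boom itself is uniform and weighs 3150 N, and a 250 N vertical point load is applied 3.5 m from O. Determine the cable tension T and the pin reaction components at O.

ΣM about O: T·sin47°·6.5 − 3150·3.25 − 250·3.5 = 0 → T = 11112.5/(6.5·0.731354) = 2337.6 ≈ 2338 N.
ΣF_x = 0: O_x − T·cos47° = 0 → O_x = 2337.6 × 0.681998 = 1594 N.
ΣF_y = 0: O_y + T·sin47° − 3150 − 250 = 0 → O_y = 3400 − 2337.6 × 0.731354 = 1690 N.

T = 2338 N, O_x = 1594 N, O_y = 1690 N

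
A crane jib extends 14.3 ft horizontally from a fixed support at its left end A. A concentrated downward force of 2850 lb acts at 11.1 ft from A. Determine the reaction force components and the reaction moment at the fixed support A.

A_x = 0, A_y = 2850 lb, M_A = 31640 lb·ft

ΣF_x = 0: A_x = 0.
ΣF_y = 0: A_y − 2850 = 0 → A_y = 2850 lb.
ΣM about A: M_A − 2850·11.1 = 0 → M_A = 31640 lb·ft.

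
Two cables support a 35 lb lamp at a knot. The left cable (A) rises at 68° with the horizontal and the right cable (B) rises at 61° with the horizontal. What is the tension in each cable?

T_A = 21.83 lb, T_B = 16.87 lb

ΣF_x = 0: −T_A·cos68° + T_B·cos61° = 0 → T_B = 0.772688·T_A.
ΣF_y = 0: T_A·sin68° + T_B·sin61° = 35.
Substitute: T_A·(0.927184 + 0.772688·0.87462) = 35 → T_A = 21.8342 ≈ 21.83 lb.
Then T_B = 0.772688 × 21.8342 = 16.87 lb.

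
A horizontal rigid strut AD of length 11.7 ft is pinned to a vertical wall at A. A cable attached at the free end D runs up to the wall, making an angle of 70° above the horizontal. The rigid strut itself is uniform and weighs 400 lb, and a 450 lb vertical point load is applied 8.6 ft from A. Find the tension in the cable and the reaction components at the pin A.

ΣM about A: T·sin70°·11.7 − 400·5.85 − 450·8.6 = 0 → T = 6210/(11.7·0.939693) = 564.833 ≈ 564.8 lb.
ΣF_x = 0: A_x − T·cos70° = 0 → A_x = 564.833 × 0.34202 = 193.2 lb.
ΣF_y = 0: A_y + T·sin70° − 400 − 450 = 0 → A_y = 850 − 564.833 × 0.939693 = 319.2 lb.

T = 564.8 lb, A_x = 193.2 lb, A_y = 319.2 lb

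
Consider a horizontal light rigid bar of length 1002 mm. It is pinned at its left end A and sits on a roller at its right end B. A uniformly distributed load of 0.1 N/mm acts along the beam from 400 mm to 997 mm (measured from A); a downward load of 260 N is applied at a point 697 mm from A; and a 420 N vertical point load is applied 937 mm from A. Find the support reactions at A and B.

Resultant of the distributed load: 0.1 × 597 = 59.7 N at 698.5 mm from A.
Moments about A: B_y·1002 − (0.1·597)·698.5 − 260·697 − 420·937 = 0 → B_y = 616460.45/1002 = 615.23 ≈ 615.2 N.
ΣF_y = 0: A_y + 615.23 − 0.1·597 − 260 − 420 = 0 → A_y = 124.5 N.
ΣF_x = 0: no horizontal applied forces, so A_x = 0.

A_x = 0, A_y = 124.5 N, B_y = 615.2 N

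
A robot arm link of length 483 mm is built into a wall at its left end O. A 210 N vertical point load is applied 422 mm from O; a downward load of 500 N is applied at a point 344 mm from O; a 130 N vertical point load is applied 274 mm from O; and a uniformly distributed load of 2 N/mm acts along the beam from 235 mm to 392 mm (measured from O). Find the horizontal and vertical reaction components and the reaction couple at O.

O_x = 0, O_y = 1154 N, M_O = 394700 N·mm

Resultant of the distributed load: 2 × 157 = 314 N at 313.5 mm from O.
ΣF_x = 0: O_x = 0.
ΣF_y = 0: O_y − 210 − 500 − 130 − 2·157 = 0 → O_y = 1154 N.
ΣM about O: M_O − 210·422 − 500·344 − 130·274 − (2·157)·313.5 = 0 → M_O = 394700 N·mm.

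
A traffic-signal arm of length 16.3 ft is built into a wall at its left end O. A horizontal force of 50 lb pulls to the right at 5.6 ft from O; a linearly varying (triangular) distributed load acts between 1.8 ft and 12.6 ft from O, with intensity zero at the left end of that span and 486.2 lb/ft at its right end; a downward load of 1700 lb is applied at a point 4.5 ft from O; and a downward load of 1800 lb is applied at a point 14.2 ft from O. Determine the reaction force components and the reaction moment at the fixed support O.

Resultant of the triangular load: ½ × 486.2 × 10.8 = 2625.48 lb, acting at 9 ft from O (one-third of the span from the peak).
ΣF_x = 0: O_x + 50 = 0 → O_x = -50.00 lb.
ΣF_y = 0: O_y − ½·486.2·10.8 − 1700 − 1800 = 0 → O_y = 6125 lb.
ΣM about O: M_O − (½·486.2·10.8)·9 − 1700·4.5 − 1800·14.2 = 0 → M_O = 56840 lb·ft.

O_x = -50.00 lb, O_y = 6125 lb, M_O = 56840 lb·ft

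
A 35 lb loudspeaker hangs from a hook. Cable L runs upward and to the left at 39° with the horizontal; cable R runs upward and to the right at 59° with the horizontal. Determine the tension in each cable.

ΣF_x = 0: −T_L·cos39° + T_R·cos59° = 0 → T_R = 1.50891·T_L.
ΣF_y = 0: T_L·sin39° + T_R·sin59° = 35.
Substitute: T_L·(0.62932 + 1.50891·0.857167) = 35 → T_L = 18.2035 ≈ 18.20 lb.
Then T_R = 1.50891 × 18.2035 = 27.47 lb.

T_L = 18.20 lb, T_R = 27.47 lb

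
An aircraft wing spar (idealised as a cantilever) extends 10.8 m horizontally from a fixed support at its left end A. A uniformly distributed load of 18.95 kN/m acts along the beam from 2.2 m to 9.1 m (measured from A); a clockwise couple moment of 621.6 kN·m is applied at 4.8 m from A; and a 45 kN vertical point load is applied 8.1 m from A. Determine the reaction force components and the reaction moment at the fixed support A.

A_x = 0, A_y = 175.8 kN, M_A = 1725 kN·m

Resultant of the distributed load: 18.95 × 6.9 = 130.755 kN at 5.65 m from A.
ΣF_x = 0: A_x = 0.
ΣF_y = 0: A_y − 18.95·6.9 − 45 = 0 → A_y = 175.8 kN.
ΣM about A: M_A − (18.95·6.9)·5.65 − 621.6 − 45·8.1 = 0 → M_A = 1725 kN·m.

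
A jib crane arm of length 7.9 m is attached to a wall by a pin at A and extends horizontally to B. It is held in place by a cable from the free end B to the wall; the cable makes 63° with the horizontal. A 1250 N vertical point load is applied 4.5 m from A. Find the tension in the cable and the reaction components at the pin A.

ΣM about A: T·sin63°·7.9 − 1250·4.5 = 0 → T = 5625/(7.9·0.891007) = 799.124 ≈ 799.1 N.
ΣF_x = 0: A_x − T·cos63° = 0 → A_x = 799.124 × 0.45399 = 362.8 N.
ΣF_y = 0: A_y + T·sin63° − 1250 = 0 → A_y = 1250 − 799.124 × 0.891007 = 538.0 N.

T = 799.1 N, A_x = 362.8 N, A_y = 538.0 N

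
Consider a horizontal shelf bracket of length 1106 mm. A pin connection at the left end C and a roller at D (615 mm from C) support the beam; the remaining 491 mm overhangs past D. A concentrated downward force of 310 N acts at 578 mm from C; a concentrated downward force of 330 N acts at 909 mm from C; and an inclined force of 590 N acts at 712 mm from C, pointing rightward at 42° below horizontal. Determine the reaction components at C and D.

Moments about C: D_y·615 − 310·578 − 330·909 − 590·sin42°·712 = 0 → D_y = 760238/615 = 1236.16 ≈ 1236 N.
ΣF_y = 0: C_y + 1236.16 − 310 − 330 − 590·sin42° = 0 → C_y = -201.4 N.
ΣF_x = 0: C_x + 590·cos42° = 0 → C_x = -438.5 N.

C_x = -438.5 N, C_y = -201.4 N, D_y = 1236 N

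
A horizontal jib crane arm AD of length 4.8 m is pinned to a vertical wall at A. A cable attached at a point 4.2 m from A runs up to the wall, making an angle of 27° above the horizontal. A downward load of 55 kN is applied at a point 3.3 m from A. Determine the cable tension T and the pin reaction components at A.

ΣM about A: T·sin27°·4.2 − 55·3.3 = 0 → T = 181.5/(4.2·0.45399) = 95.1877 ≈ 95.19 kN.
ΣF_x = 0: A_x − T·cos27° = 0 → A_x = 95.1877 × 0.891007 = 84.81 kN.
ΣF_y = 0: A_y + T·sin27° − 55 = 0 → A_y = 55 − 95.1877 × 0.45399 = 11.79 kN.

T = 95.19 kN, A_x = 84.81 kN, A_y = 11.79 kN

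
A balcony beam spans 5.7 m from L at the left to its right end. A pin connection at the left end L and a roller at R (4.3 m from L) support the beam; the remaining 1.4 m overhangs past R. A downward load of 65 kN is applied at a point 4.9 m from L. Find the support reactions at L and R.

Moments about L: R_y·4.3 − 65·4.9 = 0 → R_y = 318.5/4.3 = 74.0698 ≈ 74.07 kN.
ΣF_y = 0: L_y + 74.0698 − 65 = 0 → L_y = -9.070 kN.
ΣF_x = 0: no horizontal applied forces, so L_x = 0.

L_x = 0, L_y = -9.070 kN, R_y = 74.07 kN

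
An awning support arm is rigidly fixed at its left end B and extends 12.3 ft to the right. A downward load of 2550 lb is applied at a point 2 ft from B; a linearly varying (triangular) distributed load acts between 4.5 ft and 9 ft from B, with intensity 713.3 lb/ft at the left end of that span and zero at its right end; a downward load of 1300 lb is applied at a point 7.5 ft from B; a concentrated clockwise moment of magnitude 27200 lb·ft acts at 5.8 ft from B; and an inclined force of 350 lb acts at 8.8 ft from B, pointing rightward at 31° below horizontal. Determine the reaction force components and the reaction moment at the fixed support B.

Resultant of the triangular load: ½ × 713.3 × 4.5 = 1604.925 lb, acting at 6 ft from B (one-third of the span from the peak).
ΣF_x = 0: B_x + 350·cos31° = 0 → B_x = -300.0 lb.
ΣF_y = 0: B_y − 2550 − ½·713.3·4.5 − 1300 − 350·sin31° = 0 → B_y = 5635 lb.
ΣM about B: M_B − 2550·2 − (½·713.3·4.5)·6 − 1300·7.5 − 27200 − 350·sin31°·8.8 = 0 → M_B = 53270 lb·ft.

B_x = -300.0 lb, B_y = 5635 lb, M_B = 53270 lb·ft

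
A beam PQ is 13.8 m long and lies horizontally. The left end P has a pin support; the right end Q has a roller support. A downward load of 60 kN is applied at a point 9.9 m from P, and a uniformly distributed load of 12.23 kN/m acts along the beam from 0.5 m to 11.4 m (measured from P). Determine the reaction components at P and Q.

P_x = 0, P_y = 92.79 kN, Q_y = 100.5 kN

Resultant of the distributed load: 12.23 × 10.9 = 133.307 kN at 5.95 m from P.
Taking moments about P: Q_y·13.8 − 60·9.9 − (12.23·10.9)·5.95 = 0 → Q_y = 1387.17665/13.8 = 100.52 ≈ 100.5 kN.
ΣF_y = 0: P_y + 100.52 − 60 − 12.23·10.9 = 0 → P_y = 92.79 kN.
ΣF_x = 0: no horizontal applied forces, so P_x = 0.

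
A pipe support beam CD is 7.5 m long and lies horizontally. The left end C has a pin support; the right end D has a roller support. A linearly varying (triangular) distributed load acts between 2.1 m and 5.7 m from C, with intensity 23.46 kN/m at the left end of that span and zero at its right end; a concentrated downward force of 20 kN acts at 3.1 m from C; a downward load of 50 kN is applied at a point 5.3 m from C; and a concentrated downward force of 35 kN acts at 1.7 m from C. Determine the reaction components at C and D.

Resultant of the triangular load: ½ × 23.46 × 3.6 = 42.228 kN, acting at 3.3 m from C (one-third of the span from the peak).
ΣM about C: D_y·7.5 − (½·23.46·3.6)·3.3 − 20·3.1 − 50·5.3 − 35·1.7 = 0 → D_y = 525.8524/7.5 = 70.1137 ≈ 70.11 kN.
ΣF_y = 0: C_y + 70.1137 − ½·23.46·3.6 − 20 − 50 − 35 = 0 → C_y = 77.11 kN.
ΣF_x = 0: no horizontal applied forces, so C_x = 0.

C_x = 0, C_y = 77.11 kN, D_y = 70.11 kN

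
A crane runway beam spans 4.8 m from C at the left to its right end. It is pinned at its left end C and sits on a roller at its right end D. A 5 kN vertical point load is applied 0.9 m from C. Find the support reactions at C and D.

ΣM about C: D_y·4.8 − 5·0.9 = 0 → D_y = 4.5/4.8 = 0.9375 kN.
ΣF_y = 0: C_y + 0.9375 − 5 = 0 → C_y = 4.062 kN.
ΣF_x = 0: no horizontal applied forces, so C_x = 0.

C_x = 0, C_y = 4.062 kN, D_y = 0.9375 kN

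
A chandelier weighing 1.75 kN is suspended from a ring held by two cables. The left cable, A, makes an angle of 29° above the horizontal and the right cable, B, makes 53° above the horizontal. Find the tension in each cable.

T_A = 1.064 kN, T_B = 1.546 kN

ΣF_x = 0: −T_A·cos29° + T_B·cos53° = 0 → T_B = 1.4533·T_A.
ΣF_y = 0: T_A·sin29° + T_B·sin53° = 1.75.
Substitute: T_A·(0.48481 + 1.4533·0.798636) = 1.75 → T_A = 1.06353 ≈ 1.064 kN.
Then T_B = 1.4533 × 1.06353 = 1.546 kN.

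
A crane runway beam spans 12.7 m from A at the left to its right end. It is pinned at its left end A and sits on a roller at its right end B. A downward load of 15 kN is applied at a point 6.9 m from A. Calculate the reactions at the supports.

ΣM about A: B_y·12.7 − 15·6.9 = 0 → B_y = 103.5/12.7 = 8.14961 ≈ 8.150 kN.
ΣF_y = 0: A_y + 8.14961 − 15 = 0 → A_y = 6.850 kN.
ΣF_x = 0: no horizontal applied forces, so A_x = 0.

A_x = 0, A_y = 6.850 kN, B_y = 8.150 kN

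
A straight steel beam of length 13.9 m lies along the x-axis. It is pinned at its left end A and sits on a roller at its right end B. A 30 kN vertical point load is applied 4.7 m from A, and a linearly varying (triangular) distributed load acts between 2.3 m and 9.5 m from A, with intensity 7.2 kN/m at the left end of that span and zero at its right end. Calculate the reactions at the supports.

A_x = 0, A_y = 37.01 kN, B_y = 18.91 kN

Resultant of the triangular load: ½ × 7.2 × 7.2 = 25.92 kN, acting at 4.7 m from A (one-third of the span from the peak).
ΣM about A: B_y·13.9 − 30·4.7 − (½·7.2·7.2)·4.7 = 0 → B_y = 262.824/13.9 = 18.9082 ≈ 18.91 kN.
ΣF_y = 0: A_y + 18.9082 − 30 − ½·7.2·7.2 = 0 → A_y = 37.01 kN.
ΣF_x = 0: no horizontal applied forces, so A_x = 0.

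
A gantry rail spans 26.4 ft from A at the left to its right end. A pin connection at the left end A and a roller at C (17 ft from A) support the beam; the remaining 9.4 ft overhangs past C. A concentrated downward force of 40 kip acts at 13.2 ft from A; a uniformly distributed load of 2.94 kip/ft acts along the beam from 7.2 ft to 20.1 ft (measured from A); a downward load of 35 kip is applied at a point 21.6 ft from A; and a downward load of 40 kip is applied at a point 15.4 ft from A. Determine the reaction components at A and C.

Resultant of the distributed load: 2.94 × 12.9 = 37.926 kip at 13.65 ft from A.
Taking moments about A: C_y·17 − 40·13.2 − (2.94·12.9)·13.65 − 35·21.6 − 40·15.4 = 0 → C_y = 2417.6899/17 = 142.217 ≈ 142.2 kip.
ΣF_y = 0: A_y + 142.217 − 40 − 2.94·12.9 − 35 − 40 = 0 → A_y = 10.71 kip.
ΣF_x = 0: no horizontal applied forces, so A_x = 0.

A_x = 0, A_y = 10.71 kip, C_y = 142.2 kip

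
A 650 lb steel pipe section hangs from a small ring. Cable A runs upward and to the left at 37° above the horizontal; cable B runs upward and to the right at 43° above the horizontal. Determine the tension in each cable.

ΣF_x = 0: −T_A·cos37° + T_B·cos43° = 0 → T_B = 1.092·T_A.
ΣF_y = 0: T_A·sin37° + T_B·sin43° = 650.
Substitute: T_A·(0.601815 + 1.092·0.681998) = 650 → T_A = 482.713 ≈ 482.7 lb.
Then T_B = 1.092 × 482.713 = 527.1 lb.

T_A = 482.7 lb, T_B = 527.1 lb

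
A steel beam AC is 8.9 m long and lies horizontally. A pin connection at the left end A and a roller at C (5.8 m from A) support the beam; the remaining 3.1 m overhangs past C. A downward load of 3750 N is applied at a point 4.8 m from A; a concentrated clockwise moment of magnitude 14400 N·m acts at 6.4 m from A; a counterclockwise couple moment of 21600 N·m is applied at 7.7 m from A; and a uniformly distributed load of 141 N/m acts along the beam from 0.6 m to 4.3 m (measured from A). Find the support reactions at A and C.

Resultant of the distributed load: 141 × 3.7 = 521.7 N at 2.45 m from A.
Moments about A: C_y·5.8 − 3750·4.8 − 14400 + 21600 − (141·3.7)·2.45 = 0 → C_y = 12078.165/5.8 = 2082.44 ≈ 2082 N.
ΣF_y = 0: A_y + 2082.44 − 3750 − 141·3.7 = 0 → A_y = 2189 N.
ΣF_x = 0: no horizontal applied forces, so A_x = 0.

A_x = 0, A_y = 2189 N, C_y = 2082 N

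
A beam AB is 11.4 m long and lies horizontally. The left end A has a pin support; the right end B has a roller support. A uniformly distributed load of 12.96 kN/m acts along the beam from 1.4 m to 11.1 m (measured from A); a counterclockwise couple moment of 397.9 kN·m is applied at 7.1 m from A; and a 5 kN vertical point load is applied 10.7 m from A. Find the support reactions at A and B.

A_x = 0, A_y = 92.00 kN, B_y = 38.71 kN

Resultant of the distributed load: 12.96 × 9.7 = 125.712 kN at 6.25 m from A.
Moments about A: B_y·11.4 − (12.96·9.7)·6.25 + 397.9 − 5·10.7 = 0 → B_y = 441.3/11.4 = 38.7105 ≈ 38.71 kN.
ΣF_y = 0: A_y + 38.7105 − 12.96·9.7 − 5 = 0 → A_y = 92.00 kN.
ΣF_x = 0: no horizontal applied forces, so A_x = 0.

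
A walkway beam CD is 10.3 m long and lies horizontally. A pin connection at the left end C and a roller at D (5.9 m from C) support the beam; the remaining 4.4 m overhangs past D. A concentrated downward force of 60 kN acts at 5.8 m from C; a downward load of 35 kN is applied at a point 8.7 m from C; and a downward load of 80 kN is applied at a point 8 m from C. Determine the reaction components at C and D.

C_x = 0, C_y = -44.07 kN, D_y = 219.1 kN

ΣM about C: D_y·5.9 − 60·5.8 − 35·8.7 − 80·8 = 0 → D_y = 1292.5/5.9 = 219.068 ≈ 219.1 kN.
ΣF_y = 0: C_y + 219.068 − 60 − 35 − 80 = 0 → C_y = -44.07 kN.
ΣF_x = 0: no horizontal applied forces, so C_x = 0.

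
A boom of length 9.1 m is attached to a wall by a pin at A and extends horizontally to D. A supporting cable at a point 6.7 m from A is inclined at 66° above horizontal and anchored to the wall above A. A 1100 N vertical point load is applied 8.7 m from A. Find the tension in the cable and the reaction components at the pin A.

T = 1564 N, A_x = 635.9 N, A_y = -328.4 N

ΣM about A: T·sin66°·6.7 − 1100·8.7 = 0 → T = 9570/(6.7·0.913545) = 1563.53 ≈ 1564 N.
ΣF_x = 0: A_x − T·cos66° = 0 → A_x = 1563.53 × 0.406737 = 635.9 N.
ΣF_y = 0: A_y + T·sin66° − 1100 = 0 → A_y = 1100 − 1563.53 × 0.913545 = -328.4 N.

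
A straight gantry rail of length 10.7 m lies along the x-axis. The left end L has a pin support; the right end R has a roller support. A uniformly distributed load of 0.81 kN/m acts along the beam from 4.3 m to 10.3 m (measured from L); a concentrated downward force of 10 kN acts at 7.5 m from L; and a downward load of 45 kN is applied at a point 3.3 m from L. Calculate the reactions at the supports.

L_x = 0, L_y = 35.66 kN, R_y = 24.20 kN

Resultant of the distributed load: 0.81 × 6 = 4.86 kN at 7.3 m from L.
ΣM about L: R_y·10.7 − (0.81·6)·7.3 − 10·7.5 − 45·3.3 = 0 → R_y = 258.978/10.7 = 24.2036 ≈ 24.20 kN.
ΣF_y = 0: L_y + 24.2036 − 0.81·6 − 10 − 45 = 0 → L_y = 35.66 kN.
ΣF_x = 0: no horizontal applied forces, so L_x = 0.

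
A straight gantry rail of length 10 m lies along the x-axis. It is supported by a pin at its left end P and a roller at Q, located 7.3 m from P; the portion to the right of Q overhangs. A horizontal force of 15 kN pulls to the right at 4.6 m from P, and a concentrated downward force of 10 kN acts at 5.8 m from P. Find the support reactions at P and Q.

P_x = -15.00 kN, P_y = 2.055 kN, Q_y = 7.945 kN

ΣM about P: Q_y·7.3 − 10·5.8 = 0 → Q_y = 58/7.3 = 7.94521 ≈ 7.945 kN.
ΣF_y = 0: P_y + 7.94521 − 10 = 0 → P_y = 2.055 kN.
ΣF_x = 0: P_x + 15 = 0 → P_x = -15.00 kN.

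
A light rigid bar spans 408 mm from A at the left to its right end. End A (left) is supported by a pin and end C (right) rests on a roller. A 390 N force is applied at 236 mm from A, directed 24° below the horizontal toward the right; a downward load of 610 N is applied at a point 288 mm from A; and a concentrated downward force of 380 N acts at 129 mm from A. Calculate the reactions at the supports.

A_x = -356.3 N, A_y = 506.1 N, C_y = 642.5 N

Moments about A: C_y·408 − 390·sin24°·236 − 610·288 − 380·129 = 0 → C_y = 262136/408 = 642.49 ≈ 642.5 N.
ΣF_y = 0: A_y + 642.49 − 390·sin24° − 610 − 380 = 0 → A_y = 506.1 N.
ΣF_x = 0: A_x + 390·cos24° = 0 → A_x = -356.3 N.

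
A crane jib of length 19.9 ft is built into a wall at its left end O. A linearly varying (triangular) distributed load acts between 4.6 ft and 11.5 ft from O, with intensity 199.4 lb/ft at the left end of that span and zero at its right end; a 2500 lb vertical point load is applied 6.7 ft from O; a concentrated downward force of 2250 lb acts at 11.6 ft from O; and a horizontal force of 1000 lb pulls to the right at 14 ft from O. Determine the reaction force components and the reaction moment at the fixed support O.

O_x = -1000 lb, O_y = 5438 lb, M_O = 47600 lb·ft

Resultant of the triangular load: ½ × 199.4 × 6.9 = 687.93 lb, acting at 6.9 ft from O (one-third of the span from the peak).
ΣF_x = 0: O_x + 1000 = 0 → O_x = -1000 lb.
ΣF_y = 0: O_y − ½·199.4·6.9 − 2500 − 2250 = 0 → O_y = 5438 lb.
ΣM about O: M_O − (½·199.4·6.9)·6.9 − 2500·6.7 − 2250·11.6 = 0 → M_O = 47600 lb·ft.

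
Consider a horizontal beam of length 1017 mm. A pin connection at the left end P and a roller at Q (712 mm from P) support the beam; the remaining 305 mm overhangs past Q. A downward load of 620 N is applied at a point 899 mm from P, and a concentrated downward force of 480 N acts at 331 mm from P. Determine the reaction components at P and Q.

P_x = 0, P_y = 94.02 N, Q_y = 1006 N

ΣM about P: Q_y·712 − 620·899 − 480·331 = 0 → Q_y = 716260/712 = 1005.98 ≈ 1006 N.
ΣF_y = 0: P_y + 1005.98 − 620 − 480 = 0 → P_y = 94.02 N.
ΣF_x = 0: no horizontal applied forces, so P_x = 0.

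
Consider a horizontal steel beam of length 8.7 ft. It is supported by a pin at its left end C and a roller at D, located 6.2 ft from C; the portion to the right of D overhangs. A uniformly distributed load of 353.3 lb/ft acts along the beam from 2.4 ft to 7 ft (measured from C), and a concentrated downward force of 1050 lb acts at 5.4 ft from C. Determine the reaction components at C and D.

Resultant of the distributed load: 353.3 × 4.6 = 1625.18 lb at 4.7 ft from C.
ΣM about C: D_y·6.2 − (353.3·4.6)·4.7 − 1050·5.4 = 0 → D_y = 13308.346/6.2 = 2146.51 ≈ 2147 lb.
ΣF_y = 0: C_y + 2146.51 − 353.3·4.6 − 1050 = 0 → C_y = 528.7 lb.
ΣF_x = 0: no horizontal applied forces, so C_x = 0.

C_x = 0, C_y = 528.7 lb, D_y = 2147 lb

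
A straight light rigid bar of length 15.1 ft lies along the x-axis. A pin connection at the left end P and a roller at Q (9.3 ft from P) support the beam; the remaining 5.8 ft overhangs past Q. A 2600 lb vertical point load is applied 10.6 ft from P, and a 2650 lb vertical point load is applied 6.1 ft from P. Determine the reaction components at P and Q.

Moments about P: Q_y·9.3 − 2600·10.6 − 2650·6.1 = 0 → Q_y = 43725/9.3 = 4701.61 ≈ 4702 lb.
ΣF_y = 0: P_y + 4701.61 − 2600 − 2650 = 0 → P_y = 548.4 lb.
ΣF_x = 0: no horizontal applied forces, so P_x = 0.

P_x = 0, P_y = 548.4 lb, Q_y = 4702 lb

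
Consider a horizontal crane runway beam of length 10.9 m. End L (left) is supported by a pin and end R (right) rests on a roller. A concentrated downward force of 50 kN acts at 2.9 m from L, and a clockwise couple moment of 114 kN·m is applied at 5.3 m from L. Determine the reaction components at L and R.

L_x = 0, L_y = 26.24 kN, R_y = 23.76 kN

Moments about L: R_y·10.9 − 50·2.9 − 114 = 0 → R_y = 259/10.9 = 23.7615 ≈ 23.76 kN.
ΣF_y = 0: L_y + 23.7615 − 50 = 0 → L_y = 26.24 kN.
ΣF_x = 0: no horizontal applied forces, so L_x = 0.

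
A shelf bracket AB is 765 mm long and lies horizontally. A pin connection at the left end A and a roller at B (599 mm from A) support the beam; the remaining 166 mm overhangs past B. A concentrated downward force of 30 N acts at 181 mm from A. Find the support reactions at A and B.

A_x = 0, A_y = 20.93 N, B_y = 9.065 N

ΣM about A: B_y·599 − 30·181 = 0 → B_y = 5430/599 = 9.06511 ≈ 9.065 N.
ΣF_y = 0: A_y + 9.06511 − 30 = 0 → A_y = 20.93 N.
ΣF_x = 0: no horizontal applied forces, so A_x = 0.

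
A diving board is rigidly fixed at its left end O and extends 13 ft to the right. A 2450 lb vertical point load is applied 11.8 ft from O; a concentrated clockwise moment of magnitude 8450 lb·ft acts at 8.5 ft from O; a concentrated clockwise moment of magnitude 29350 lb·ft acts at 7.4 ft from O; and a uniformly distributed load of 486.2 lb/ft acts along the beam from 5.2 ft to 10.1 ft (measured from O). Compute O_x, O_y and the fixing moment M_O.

O_x = 0, O_y = 4832 lb, M_O = 84940 lb·ft

Resultant of the distributed load: 486.2 × 4.9 = 2382.38 lb at 7.65 ft from O.
ΣF_x = 0: O_x = 0.
ΣF_y = 0: O_y − 2450 − 486.2·4.9 = 0 → O_y = 4832 lb.
ΣM about O: M_O − 2450·11.8 − 8450 − 29350 − (486.2·4.9)·7.65 = 0 → M_O = 84940 lb·ft.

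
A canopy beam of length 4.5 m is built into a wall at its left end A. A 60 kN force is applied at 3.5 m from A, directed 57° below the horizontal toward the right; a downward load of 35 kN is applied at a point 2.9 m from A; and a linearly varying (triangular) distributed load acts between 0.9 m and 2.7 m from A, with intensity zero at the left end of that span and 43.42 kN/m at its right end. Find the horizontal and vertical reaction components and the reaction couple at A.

A_x = -32.68 kN, A_y = 124.4 kN, M_A = 359.7 kN·m

Resultant of the triangular load: ½ × 43.42 × 1.8 = 39.078 kN, acting at 2.1 m from A (one-third of the span from the peak).
ΣF_x = 0: A_x + 60·cos57° = 0 → A_x = -32.68 kN.
ΣF_y = 0: A_y − 60·sin57° − 35 − ½·43.42·1.8 = 0 → A_y = 124.4 kN.
ΣM about A: M_A − 60·sin57°·3.5 − 35·2.9 − (½·43.42·1.8)·2.1 = 0 → M_A = 359.7 kN·m.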